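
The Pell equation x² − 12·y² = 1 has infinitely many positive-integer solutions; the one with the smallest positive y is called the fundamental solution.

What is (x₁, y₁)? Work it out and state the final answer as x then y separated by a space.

[3; 2,6] for √12; ℓ=2 ⇒ convergent index 1
a_0=3:  p_0=3·1+0=3,  q_0=3·0+1=1
a_1=2:  p_1=2·3+1=7,  q_1=2·1+0=2
(x₁, y₁) = (7, 2);  7² − 12·2² = 1 ✓

7 2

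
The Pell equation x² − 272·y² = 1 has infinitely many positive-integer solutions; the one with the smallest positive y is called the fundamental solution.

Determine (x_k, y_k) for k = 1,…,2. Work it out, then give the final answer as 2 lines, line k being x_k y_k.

[16; 2,32] for √272; ℓ=2 ⇒ convergent index 1
k=0  a_k=16  p_k/q_k = 16/1
k=1  a_k=2  p_k/q_k = 33/2
fundamental: x₁=33, y₁=2  (since 1089 − 272·4 = 1)
(x_2, y_2) = (33·33 + 272·2·2, 33·2 + 2·33) = (2177, 132)

33 2
2177 132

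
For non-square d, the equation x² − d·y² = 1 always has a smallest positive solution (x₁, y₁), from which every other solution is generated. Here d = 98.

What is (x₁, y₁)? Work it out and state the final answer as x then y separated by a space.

d=98: √d = [9; 1,8,1,18] (ℓ=4, even), read p_3/q_3
k=0  a_k=9  p_k/q_k = 9/1
k=1  a_k=1  p_k/q_k = 10/1
k=2  a_k=8  p_k/q_k = 89/9
k=3  a_k=1  p_k/q_k = 99/10
→ (99, 10).  Check: 99²=9801, 98·10²=9800, difference 1.

99 10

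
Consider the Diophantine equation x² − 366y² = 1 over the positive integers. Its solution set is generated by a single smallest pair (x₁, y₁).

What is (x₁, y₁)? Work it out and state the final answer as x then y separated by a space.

907925 47458

d=366: √d = [19; 7,1,1,1,2,12,2,1,1,1,7,38] (ℓ=12, even), read p_11/q_11
k=0  a_k=19  p_k/q_k = 19/1
k=1  a_k=7  p_k/q_k = 134/7
…
k=3  a_k=1  p_k/q_k = 287/15
…
k=9  a_k=1  p_k/q_k = 74554/3897
k=10  a_k=1  p_k/q_k = 119053/6223
k=11  a_k=7  p_k/q_k = 907925/47458
(x₁, y₁) = (907925, 47458);  907925² − 366·47458² = 1 ✓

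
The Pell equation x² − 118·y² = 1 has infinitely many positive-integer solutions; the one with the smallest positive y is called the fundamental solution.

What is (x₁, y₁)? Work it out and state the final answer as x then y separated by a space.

[10; 1,6,3,2,10,2,3,6,1,20] for √118; ℓ=10 ⇒ convergent index 9
a_0=10:  p_0=10·1+0=10,  q_0=10·0+1=1
…
a_2=6:  p_2=6·11+10=76,  q_2=6·1+1=7
a_3=3:  p_3=3·76+11=239,  q_3=3·7+1=22
a_4=2:  p_4=2·239+76=554,  q_4=2·22+7=51
…
a_8=6:  p_8=6·42115+12112=264802,  q_8=6·3877+1115=24377
a_9=1:  p_9=1·264802+42115=306917,  q_9=1·24377+3877=28254
→ (306917, 28254).  Check: 306917²=94198044889, 118·28254²=94198044888, difference 1.

306917 28254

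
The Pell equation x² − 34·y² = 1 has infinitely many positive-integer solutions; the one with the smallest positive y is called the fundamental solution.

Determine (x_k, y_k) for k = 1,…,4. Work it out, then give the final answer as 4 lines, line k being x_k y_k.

√34 → a₀=5, period (1,4,1,10); ℓ=4 even so k=3
a_0=5:  p_0=5·1+0=5,  q_0=5·0+1=1
…
a_2=4:  p_2=4·6+5=29,  q_2=4·1+1=5
a_3=1:  p_3=1·29+6=35,  q_3=1·5+1=6
→ (35, 6).  Check: 35²=1225, 34·6²=1224, difference 1.
(x_2, y_2) = (35·35 + 34·6·6, 35·6 + 6·35) = (2449, 420)
(x_3, y_3) = (35·2449 + 34·6·420, 35·420 + 6·2449) = (171395, 29394)
(x_4, y_4) = (35·171395 + 34·6·29394, 35·29394 + 6·171395) = (11995201, 2057160)

35 6
2449 420
171395 29394
11995201 2057160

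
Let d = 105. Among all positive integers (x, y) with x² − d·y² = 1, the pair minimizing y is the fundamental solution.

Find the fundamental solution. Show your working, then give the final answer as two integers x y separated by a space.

41 4

d=105: √d = [10; 4,20] (ℓ=2, even), read p_1/q_1
k=0  a_k=10  p_k/q_k = 10/1
k=1  a_k=4  p_k/q_k = 41/4
fundamental: x₁=41, y₁=4  (since 1681 − 105·16 = 1)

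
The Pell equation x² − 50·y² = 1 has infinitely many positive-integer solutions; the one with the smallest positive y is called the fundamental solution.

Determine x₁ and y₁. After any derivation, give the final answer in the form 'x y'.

d=50: √d = [7; 14] (ℓ=1, odd), read p_1/q_1
a_0=7:  p_0=7·1+0=7,  q_0=7·0+1=1
a_1=14:  p_1=14·7+1=99,  q_1=14·1+0=14
fundamental: x₁=99, y₁=14  (since 9801 − 50·196 = 1)

99 14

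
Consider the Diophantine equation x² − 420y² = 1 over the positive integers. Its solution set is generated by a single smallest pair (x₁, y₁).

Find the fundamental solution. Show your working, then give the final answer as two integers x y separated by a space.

41 2

√420 → a₀=20, period (2,40); ℓ=2 even so k=1
a_0=20:  p_0=20·1+0=20,  q_0=20·0+1=1
a_1=2:  p_1=2·20+1=41,  q_1=2·1+0=2
→ (41, 2).  Check: 41²=1681, 420·2²=1680, difference 1.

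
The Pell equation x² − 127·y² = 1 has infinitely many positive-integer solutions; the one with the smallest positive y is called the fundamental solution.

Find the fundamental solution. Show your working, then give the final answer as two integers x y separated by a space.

√127 = [11; 3,1,2,2,7,11,7,2,2,1,3,22, …], period ℓ=12 (even) → k=11
step 0: (11, 1)  from 11·(1,0) + (0,1)
…
step 2: (45, 4)  from 1·(34,3) + (11,1)
step 3: (124, 11)  from 2·(45,4) + (34,3)
…
step 5: (2175, 193)  from 7·(293,26) + (124,11)
step 6: (24218, 2149)  from 11·(2175,193) + (293,26)
step 7: (171701, 15236)  from 7·(24218,2149) + (2175,193)
step 8: (367620, 32621)  from 2·(171701,15236) + (24218,2149)
…
step 10: (1274561, 113099)  from 1·(906941,80478) + (367620,32621)
step 11: (4730624, 419775)  from 3·(1274561,113099) + (906941,80478)
→ (4730624, 419775).  Check: 4730624²=22378803429376, 127·419775²=22378803429375, difference 1.

4730624 419775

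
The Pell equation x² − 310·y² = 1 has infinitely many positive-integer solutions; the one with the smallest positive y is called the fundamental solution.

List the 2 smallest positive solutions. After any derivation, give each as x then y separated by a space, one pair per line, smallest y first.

848719 48204
1440647881921 81823301352

√310 → a₀=17, period (1,1,1,1,5,…,1,1,34); ℓ=16 even so k=15
step 0: (17, 1)  from 17·(1,0) + (0,1)
…
step 2: (35, 2)  from 1·(18,1) + (17,1)
…
step 5: (493, 28)  from 5·(88,5) + (53,3)
…
step 7: (2060, 117)  from 1·(1567,89) + (493,28)
step 8: (5687, 323)  from 2·(2060,117) + (1567,89)
step 9: (7747, 440)  from 1·(5687,323) + (2060,117)
step 10: (28928, 1643)  from 3·(7747,440) + (5687,323)
step 11: (152387, 8655)  from 5·(28928,1643) + (7747,440)
…
step 13: (333702, 18953)  from 1·(181315,10298) + (152387,8655)
step 14: (515017, 29251)  from 1·(333702,18953) + (181315,10298)
step 15: (848719, 48204)  from 1·(515017,29251) + (333702,18953)
fundamental: x₁=848719, y₁=48204  (since 720323940961 − 310·2323625616 = 1)
(848719+48204√310)^2 = 1440647881921 + 81823301352√310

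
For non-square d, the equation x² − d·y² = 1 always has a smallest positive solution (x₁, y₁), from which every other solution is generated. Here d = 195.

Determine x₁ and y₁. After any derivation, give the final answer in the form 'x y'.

14 1

d=195: √d = [13; 1,26] (ℓ=2, even), read p_1/q_1
a_0=13:  p_0=13·1+0=13,  q_0=13·0+1=1
a_1=1:  p_1=1·13+1=14,  q_1=1·1+0=1
fundamental: x₁=14, y₁=1  (since 196 − 195·1 = 1)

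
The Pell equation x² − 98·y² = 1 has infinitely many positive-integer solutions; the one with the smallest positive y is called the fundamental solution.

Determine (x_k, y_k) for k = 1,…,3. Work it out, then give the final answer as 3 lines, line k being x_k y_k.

√98 → a₀=9, period (1,8,1,18); ℓ=4 even so k=3
i=0: a=9 ⇒ p=9, q=1
…
i=2: a=8 ⇒ p=89, q=9
i=3: a=1 ⇒ p=99, q=10
fundamental: x₁=99, y₁=10  (since 9801 − 98·100 = 1)
(99+10√98)^2 = 19601 + 1980√98
(99+10√98)^3 = 3880899 + 392030√98

99 10
19601 1980
3880899 392030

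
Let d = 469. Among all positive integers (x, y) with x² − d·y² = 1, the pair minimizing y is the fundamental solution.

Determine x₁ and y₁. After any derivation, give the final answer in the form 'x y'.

137215 6336

[21; 1,1,1,10,6,10,1,1,1,42] for √469; ℓ=10 ⇒ convergent index 9
step 0: (21, 1)  from 21·(1,0) + (0,1)
…
step 4: (693, 32)  from 10·(65,3) + (43,2)
…
step 8: (90069, 4159)  from 1·(47146,2177) + (42923,1982)
step 9: (137215, 6336)  from 1·(90069,4159) + (47146,2177)
→ (137215, 6336).  Check: 137215²=18827956225, 469·6336²=18827956224, difference 1.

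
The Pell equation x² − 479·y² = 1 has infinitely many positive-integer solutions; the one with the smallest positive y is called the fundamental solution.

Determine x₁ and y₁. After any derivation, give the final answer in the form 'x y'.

2989440 136591

[21; 1,7,1,3,2,21,2,3,1,7,1,42] for √479; ℓ=12 ⇒ convergent index 11
step 0: (21, 1)  from 21·(1,0) + (0,1)
…
step 4: (766, 35)  from 3·(197,9) + (175,8)
…
step 6: (37075, 1694)  from 21·(1729,79) + (766,35)
…
step 8: (264712, 12095)  from 3·(75879,3467) + (37075,1694)
…
step 10: (2648849, 121029)  from 7·(340591,15562) + (264712,12095)
step 11: (2989440, 136591)  from 1·(2648849,121029) + (340591,15562)
→ (2989440, 136591).  Check: 2989440²=8936751513600, 479·136591²=8936751513599, difference 1.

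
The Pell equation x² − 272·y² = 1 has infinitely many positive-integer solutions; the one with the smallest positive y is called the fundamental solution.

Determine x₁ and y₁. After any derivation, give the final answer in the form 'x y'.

33 2

d=272: √d = [16; 2,32] (ℓ=2, even), read p_1/q_1
i=0: a=16 ⇒ p=16, q=1
i=1: a=2 ⇒ p=33, q=2
→ (33, 2).  Check: 33²=1089, 272·2²=1088, difference 1.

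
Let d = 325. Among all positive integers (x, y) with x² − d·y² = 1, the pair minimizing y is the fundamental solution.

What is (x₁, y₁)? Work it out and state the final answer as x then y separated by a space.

649 36

d=325: √d = [18; 36] (ℓ=1, odd), read p_1/q_1
i=0: a=18 ⇒ p=18, q=1
i=1: a=36 ⇒ p=649, q=36
fundamental: x₁=649, y₁=36  (since 421201 − 325·1296 = 1)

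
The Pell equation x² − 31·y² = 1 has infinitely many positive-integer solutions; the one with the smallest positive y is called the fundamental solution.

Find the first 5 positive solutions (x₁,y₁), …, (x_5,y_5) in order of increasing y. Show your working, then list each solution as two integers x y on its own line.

[5; 1,1,3,5,3,1,1,10] for √31; ℓ=8 ⇒ convergent index 7
step 0: (5, 1)  from 5·(1,0) + (0,1)
…
step 2: (11, 2)  from 1·(6,1) + (5,1)
…
step 4: (206, 37)  from 5·(39,7) + (11,2)
…
step 6: (863, 155)  from 1·(657,118) + (206,37)
step 7: (1520, 273)  from 1·(863,155) + (657,118)
fundamental: x₁=1520, y₁=273  (since 2310400 − 31·74529 = 1)
k=2:  x_2 = 1520·1520+31·273·273 = 4620799,  y_2 = 1520·273+273·1520 = 829920
k=3:  x_3 = 1520·4620799+31·273·829920 = 14047227440,  y_3 = 1520·829920+273·4620799 = 2522956527
k=4:  x_4 = 1520·14047227440+31·273·2522956527 = 42703566796801,  y_4 = 1520·2522956527+273·14047227440 = 7669787012160
k=5:  x_5 = 1520·42703566796801+31·273·7669787012160 = 129818829015047600,  y_5 = 1520·7669787012160+273·42703566796801 = 23316149994009873

1520 273
4620799 829920
14047227440 2522956527
42703566796801 7669787012160
129818829015047600 23316149994009873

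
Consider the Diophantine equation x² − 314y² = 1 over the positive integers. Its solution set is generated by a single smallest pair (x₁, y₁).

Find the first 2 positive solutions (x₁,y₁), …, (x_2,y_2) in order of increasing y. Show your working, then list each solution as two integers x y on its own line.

[17; 1,2,1,1,2,1,34] for √314; ℓ=7 ⇒ convergent index 13
k=0  a_k=17  p_k/q_k = 17/1
k=1  a_k=1  p_k/q_k = 18/1
…
k=7  a_k=34  p_k/q_k = 15381/868
…
k=12  a_k=2  p_k/q_k = 282617/15949
k=13  a_k=1  p_k/q_k = 392499/22150
fundamental: x₁=392499, y₁=22150  (since 154055465001 − 314·490622500 = 1)
(x_2, y_2) = (392499·392499 + 314·22150·22150, 392499·22150 + 22150·392499) = (308110930001, 17387705700)

392499 22150
308110930001 17387705700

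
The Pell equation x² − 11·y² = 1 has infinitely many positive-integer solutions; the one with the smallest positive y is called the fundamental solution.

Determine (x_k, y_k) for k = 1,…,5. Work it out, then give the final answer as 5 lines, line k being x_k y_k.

√11 = [3; 3,6, …], period ℓ=2 (even) → k=1
i=0: a=3 ⇒ p=3, q=1
i=1: a=3 ⇒ p=10, q=3
(x₁, y₁) = (10, 3);  10² − 11·3² = 1 ✓
k=2:  x_2 = 10·10+11·3·3 = 199,  y_2 = 10·3+3·10 = 60
k=3:  x_3 = 10·199+11·3·60 = 3970,  y_3 = 10·60+3·199 = 1197
k=4:  x_4 = 10·3970+11·3·1197 = 79201,  y_4 = 10·1197+3·3970 = 23880
k=5:  x_5 = 10·79201+11·3·23880 = 1580050,  y_5 = 10·23880+3·79201 = 476403

10 3
199 60
3970 1197
79201 23880
1580050 476403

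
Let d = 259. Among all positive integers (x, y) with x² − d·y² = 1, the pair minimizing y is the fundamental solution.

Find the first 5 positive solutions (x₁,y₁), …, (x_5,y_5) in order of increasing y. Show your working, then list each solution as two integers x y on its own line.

847225 52644
1435580401249 89202625800
2432519210895520825 151149389286757356
4121782176900479681520001 256115082676856799248400
6984153809646585277140670173625 433974201841648854097164622644

[16; 10,1,2,3,4,3,2,1,10,32] for √259; ℓ=10 ⇒ convergent index 9
a_0=16:  p_0=16·1+0=16,  q_0=16·0+1=1
…
a_2=1:  p_2=1·161+16=177,  q_2=1·10+1=11
…
a_4=3:  p_4=3·515+177=1722,  q_4=3·32+11=107
…
a_6=3:  p_6=3·7403+1722=23931,  q_6=3·460+107=1487
…
a_8=1:  p_8=1·55265+23931=79196,  q_8=1·3434+1487=4921
a_9=10:  p_9=10·79196+55265=847225,  q_9=10·4921+3434=52644
(x₁, y₁) = (847225, 52644);  847225² − 259·52644² = 1 ✓
k=2:  x_2 = 847225·847225+259·52644·52644 = 1435580401249,  y_2 = 847225·52644+52644·847225 = 89202625800
k=3:  x_3 = 847225·1435580401249+259·52644·89202625800 = 2432519210895520825,  y_3 = 847225·89202625800+52644·1435580401249 = 151149389286757356
k=4:  x_4 = 847225·2432519210895520825+259·52644·151149389286757356 = 4121782176900479681520001,  y_4 = 847225·151149389286757356+52644·2432519210895520825 = 256115082676856799248400
k=5:  x_5 = 847225·4121782176900479681520001+259·52644·256115082676856799248400 = 6984153809646585277140670173625,  y_5 = 847225·256115082676856799248400+52644·4121782176900479681520001 = 433974201841648854097164622644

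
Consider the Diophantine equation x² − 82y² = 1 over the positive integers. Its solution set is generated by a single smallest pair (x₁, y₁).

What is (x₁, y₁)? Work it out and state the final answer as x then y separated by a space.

163 18

√82 → a₀=9, period (18); ℓ=1 odd so k=1
step 0: (9, 1)  from 9·(1,0) + (0,1)
step 1: (163, 18)  from 18·(9,1) + (1,0)
(x₁, y₁) = (163, 18);  163² − 82·18² = 1 ✓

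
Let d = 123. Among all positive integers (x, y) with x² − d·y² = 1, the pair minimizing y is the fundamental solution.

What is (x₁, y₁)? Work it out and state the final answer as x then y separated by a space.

122 11

√123 = [11; 11,22, …], period ℓ=2 (even) → k=1
k=0  a_k=11  p_k/q_k = 11/1
k=1  a_k=11  p_k/q_k = 122/11
→ (122, 11).  Check: 122²=14884, 123·11²=14883, difference 1.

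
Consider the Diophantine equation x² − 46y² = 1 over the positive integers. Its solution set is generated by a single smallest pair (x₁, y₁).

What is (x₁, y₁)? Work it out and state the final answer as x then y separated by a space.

24335 3588

√46 → a₀=6, period (1,3,1,1,2,6,2,1,1,3,1,12); ℓ=12 even so k=11
a_0=6:  p_0=6·1+0=6,  q_0=6·0+1=1
a_1=1:  p_1=1·6+1=7,  q_1=1·1+0=1
a_2=3:  p_2=3·7+6=27,  q_2=3·1+1=4
a_3=1:  p_3=1·27+7=34,  q_3=1·4+1=5
…
a_6=6:  p_6=6·156+61=997,  q_6=6·23+9=147
a_7=2:  p_7=2·997+156=2150,  q_7=2·147+23=317
…
a_10=3:  p_10=3·5297+3147=19038,  q_10=3·781+464=2807
a_11=1:  p_11=1·19038+5297=24335,  q_11=1·2807+781=3588
fundamental: x₁=24335, y₁=3588  (since 592192225 − 46·12873744 = 1)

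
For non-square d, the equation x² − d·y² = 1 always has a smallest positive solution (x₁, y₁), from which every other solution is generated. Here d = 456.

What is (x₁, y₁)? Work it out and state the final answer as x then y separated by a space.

√456 → a₀=21, period (2,1,4,1,2,42); ℓ=6 even so k=5
step 0: (21, 1)  from 21·(1,0) + (0,1)
…
step 4: (363, 17)  from 1·(299,14) + (64,3)
step 5: (1025, 48)  from 2·(363,17) + (299,14)
(x₁, y₁) = (1025, 48);  1025² − 456·48² = 1 ✓

1025 48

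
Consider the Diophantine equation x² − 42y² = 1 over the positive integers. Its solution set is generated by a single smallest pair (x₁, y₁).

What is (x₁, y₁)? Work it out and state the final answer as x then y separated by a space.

13 2

[6; 2,12] for √42; ℓ=2 ⇒ convergent index 1
a_0=6:  p_0=6·1+0=6,  q_0=6·0+1=1
a_1=2:  p_1=2·6+1=13,  q_1=2·1+0=2
→ (13, 2).  Check: 13²=169, 42·2²=168, difference 1.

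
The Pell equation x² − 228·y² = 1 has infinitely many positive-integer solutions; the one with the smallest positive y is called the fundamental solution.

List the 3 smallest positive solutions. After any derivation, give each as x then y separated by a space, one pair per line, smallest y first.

151 10
45601 3020
13771351 912030

√228 = [15; 10,30, …], period ℓ=2 (even) → k=1
i=0: a=15 ⇒ p=15, q=1
i=1: a=10 ⇒ p=151, q=10
fundamental: x₁=151, y₁=10  (since 22801 − 228·100 = 1)
n=2: (151,10)∘(151,10) = (151·151+228·10·10, 151·10+10·151) = (45601,3020)
n=3: (45601,3020)∘(151,10) = (151·45601+228·10·3020, 151·3020+10·45601) = (13771351,912030)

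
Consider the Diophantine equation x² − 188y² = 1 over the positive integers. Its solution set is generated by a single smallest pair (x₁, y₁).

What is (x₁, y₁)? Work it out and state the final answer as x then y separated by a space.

4607 336

√188 = [13; 1,2,2,6,2,2,1,26, …], period ℓ=8 (even) → k=7
a_0=13:  p_0=13·1+0=13,  q_0=13·0+1=1
a_1=1:  p_1=1·13+1=14,  q_1=1·1+0=1
…
a_4=6:  p_4=6·96+41=617,  q_4=6·7+3=45
…
a_6=2:  p_6=2·1330+617=3277,  q_6=2·97+45=239
a_7=1:  p_7=1·3277+1330=4607,  q_7=1·239+97=336
fundamental: x₁=4607, y₁=336  (since 21224449 − 188·112896 = 1)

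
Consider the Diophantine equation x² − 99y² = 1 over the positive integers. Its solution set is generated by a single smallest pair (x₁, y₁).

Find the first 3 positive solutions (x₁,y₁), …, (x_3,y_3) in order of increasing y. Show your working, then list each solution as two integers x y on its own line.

[9; 1,18] for √99; ℓ=2 ⇒ convergent index 1
k=0  a_k=9  p_k/q_k = 9/1
k=1  a_k=1  p_k/q_k = 10/1
→ (10, 1).  Check: 10²=100, 99·1²=99, difference 1.
n=2: (10,1)∘(10,1) = (10·10+99·1·1, 10·1+1·10) = (199,20)
n=3: (199,20)∘(10,1) = (10·199+99·1·20, 10·20+1·199) = (3970,399)

10 1
199 20
3970 399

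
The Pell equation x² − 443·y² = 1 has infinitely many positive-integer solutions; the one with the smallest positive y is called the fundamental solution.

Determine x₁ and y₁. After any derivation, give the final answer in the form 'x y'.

442 21

d=443: √d = [21; 21,42] (ℓ=2, even), read p_1/q_1
a_0=21:  p_0=21·1+0=21,  q_0=21·0+1=1
a_1=21:  p_1=21·21+1=442,  q_1=21·1+0=21
(x₁, y₁) = (442, 21);  442² − 443·21² = 1 ✓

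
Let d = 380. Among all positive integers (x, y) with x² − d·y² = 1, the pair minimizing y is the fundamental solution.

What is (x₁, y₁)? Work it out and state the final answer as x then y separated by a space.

[19; 2,38] for √380; ℓ=2 ⇒ convergent index 1
a_0=19:  p_0=19·1+0=19,  q_0=19·0+1=1
a_1=2:  p_1=2·19+1=39,  q_1=2·1+0=2
→ (39, 2).  Check: 39²=1521, 380·2²=1520, difference 1.

39 2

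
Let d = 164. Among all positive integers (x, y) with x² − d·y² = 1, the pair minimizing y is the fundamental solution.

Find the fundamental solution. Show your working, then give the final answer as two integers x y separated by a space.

2049 160

√164 → a₀=12, period (1,4,6,4,1,24); ℓ=6 even so k=5
i=0: a=12 ⇒ p=12, q=1
i=1: a=1 ⇒ p=13, q=1
…
i=4: a=4 ⇒ p=1652, q=129
i=5: a=1 ⇒ p=2049, q=160
fundamental: x₁=2049, y₁=160  (since 4198401 − 164·25600 = 1)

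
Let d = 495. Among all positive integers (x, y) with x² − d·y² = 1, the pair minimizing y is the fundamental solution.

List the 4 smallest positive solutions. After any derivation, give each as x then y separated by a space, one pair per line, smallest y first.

89 4
15841 712
2819609 126732
501874561 22557584

d=495: √d = [22; 4,44] (ℓ=2, even), read p_1/q_1
step 0: (22, 1)  from 22·(1,0) + (0,1)
step 1: (89, 4)  from 4·(22,1) + (1,0)
(x₁, y₁) = (89, 4);  89² − 495·4² = 1 ✓
(89+4√495)^2 = 15841 + 712√495
(89+4√495)^3 = 2819609 + 126732√495
(89+4√495)^4 = 501874561 + 22557584√495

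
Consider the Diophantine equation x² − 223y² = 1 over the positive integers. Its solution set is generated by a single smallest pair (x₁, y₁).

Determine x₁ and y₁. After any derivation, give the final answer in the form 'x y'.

224 15

√223 → a₀=14, period (1,13,1,28); ℓ=4 even so k=3
a_0=14:  p_0=14·1+0=14,  q_0=14·0+1=1
a_1=1:  p_1=1·14+1=15,  q_1=1·1+0=1
a_2=13:  p_2=13·15+14=209,  q_2=13·1+1=14
a_3=1:  p_3=1·209+15=224,  q_3=1·14+1=15
(x₁, y₁) = (224, 15);  224² − 223·15² = 1 ✓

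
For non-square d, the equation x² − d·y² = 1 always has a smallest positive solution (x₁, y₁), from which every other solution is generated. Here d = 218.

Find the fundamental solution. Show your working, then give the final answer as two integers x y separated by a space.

126003 8534

√218 → a₀=14, period (1,3,3,1,28); ℓ=5 odd so k=9
i=0: a=14 ⇒ p=14, q=1
…
i=2: a=3 ⇒ p=59, q=4
i=3: a=3 ⇒ p=192, q=13
i=4: a=1 ⇒ p=251, q=17
i=5: a=28 ⇒ p=7220, q=489
…
i=7: a=3 ⇒ p=29633, q=2007
i=8: a=3 ⇒ p=96370, q=6527
i=9: a=1 ⇒ p=126003, q=8534
→ (126003, 8534).  Check: 126003²=15876756009, 218·8534²=15876756008, difference 1.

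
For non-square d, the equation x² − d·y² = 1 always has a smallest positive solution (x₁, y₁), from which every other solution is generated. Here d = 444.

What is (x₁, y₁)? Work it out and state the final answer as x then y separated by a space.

295 14

√444 → a₀=21, period (14,42); ℓ=2 even so k=1
k=0  a_k=21  p_k/q_k = 21/1
k=1  a_k=14  p_k/q_k = 295/14
(x₁, y₁) = (295, 14);  295² − 444·14² = 1 ✓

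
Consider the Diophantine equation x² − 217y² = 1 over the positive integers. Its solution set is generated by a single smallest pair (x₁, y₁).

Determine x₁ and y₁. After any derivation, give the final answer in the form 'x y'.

d=217: √d = [14; 1,2,1,2,1,…,2,1,28] (ℓ=16, even), read p_15/q_15
step 0: (14, 1)  from 14·(1,0) + (0,1)
…
step 2: (44, 3)  from 2·(15,1) + (14,1)
step 3: (59, 4)  from 1·(44,3) + (15,1)
step 4: (162, 11)  from 2·(59,4) + (44,3)
step 5: (221, 15)  from 1·(162,11) + (59,4)
step 6: (383, 26)  from 1·(221,15) + (162,11)
step 7: (3668, 249)  from 9·(383,26) + (221,15)
step 8: (15055, 1022)  from 4·(3668,249) + (383,26)
…
step 12: (740980, 50301)  from 2·(293381,19916) + (154218,10469)
…
step 14: (2809702, 190735)  from 2·(1034361,70217) + (740980,50301)
step 15: (3844063, 260952)  from 1·(2809702,190735) + (1034361,70217)
→ (3844063, 260952).  Check: 3844063²=14776820347969, 217·260952²=14776820347968, difference 1.

3844063 260952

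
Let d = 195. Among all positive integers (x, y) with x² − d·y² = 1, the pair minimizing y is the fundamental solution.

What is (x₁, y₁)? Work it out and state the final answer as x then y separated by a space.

14 1

√195 = [13; 1,26, …], period ℓ=2 (even) → k=1
i=0: a=13 ⇒ p=13, q=1
i=1: a=1 ⇒ p=14, q=1
→ (14, 1).  Check: 14²=196, 195·1²=195, difference 1.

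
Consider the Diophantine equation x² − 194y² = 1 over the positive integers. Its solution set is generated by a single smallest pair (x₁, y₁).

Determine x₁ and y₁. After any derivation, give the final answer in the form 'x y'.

195 14

d=194: √d = [13; 1,12,1,26] (ℓ=4, even), read p_3/q_3
i=0: a=13 ⇒ p=13, q=1
i=1: a=1 ⇒ p=14, q=1
i=2: a=12 ⇒ p=181, q=13
i=3: a=1 ⇒ p=195, q=14
(x₁, y₁) = (195, 14);  195² − 194·14² = 1 ✓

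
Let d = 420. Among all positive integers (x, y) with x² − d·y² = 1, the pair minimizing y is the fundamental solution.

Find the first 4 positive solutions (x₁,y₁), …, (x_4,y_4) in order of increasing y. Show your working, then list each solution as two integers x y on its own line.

41 2
3361 164
275561 13446
22592641 1102408

[20; 2,40] for √420; ℓ=2 ⇒ convergent index 1
k=0  a_k=20  p_k/q_k = 20/1
k=1  a_k=2  p_k/q_k = 41/2
→ (41, 2).  Check: 41²=1681, 420·2²=1680, difference 1.
(41+2√420)^2 = 3361 + 164√420
(41+2√420)^3 = 275561 + 13446√420
(41+2√420)^4 = 22592641 + 1102408√420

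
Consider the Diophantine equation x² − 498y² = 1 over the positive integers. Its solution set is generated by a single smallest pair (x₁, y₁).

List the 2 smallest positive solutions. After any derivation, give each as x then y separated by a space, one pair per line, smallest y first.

√498 → a₀=22, period (3,6,22,6,3,44); ℓ=6 even so k=5
k=0  a_k=22  p_k/q_k = 22/1
…
k=2  a_k=6  p_k/q_k = 424/19
k=3  a_k=22  p_k/q_k = 9395/421
k=4  a_k=6  p_k/q_k = 56794/2545
k=5  a_k=3  p_k/q_k = 179777/8056
→ (179777, 8056).  Check: 179777²=32319769729, 498·8056²=32319769728, difference 1.
(x_2, y_2) = (179777·179777 + 498·8056·8056, 179777·8056 + 8056·179777) = (64639539457, 2896567024)

179777 8056
64639539457 2896567024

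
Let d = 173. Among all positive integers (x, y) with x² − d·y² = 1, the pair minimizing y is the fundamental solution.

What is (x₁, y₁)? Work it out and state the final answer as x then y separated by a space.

d=173: √d = [13; 6,1,1,6,26] (ℓ=5, odd), read p_9/q_9
i=0: a=13 ⇒ p=13, q=1
…
i=2: a=1 ⇒ p=92, q=7
i=3: a=1 ⇒ p=171, q=13
i=4: a=6 ⇒ p=1118, q=85
i=5: a=26 ⇒ p=29239, q=2223
…
i=8: a=1 ⇒ p=382343, q=29069
i=9: a=6 ⇒ p=2499849, q=190060
→ (2499849, 190060).  Check: 2499849²=6249245022801, 173·190060²=6249245022800, difference 1.

2499849 190060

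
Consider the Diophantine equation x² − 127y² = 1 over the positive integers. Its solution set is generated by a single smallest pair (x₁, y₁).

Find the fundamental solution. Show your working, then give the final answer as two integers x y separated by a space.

d=127: √d = [11; 3,1,2,2,7,11,7,2,2,1,3,22] (ℓ=12, even), read p_11/q_11
k=0  a_k=11  p_k/q_k = 11/1
k=1  a_k=3  p_k/q_k = 34/3
k=2  a_k=1  p_k/q_k = 45/4
…
k=5  a_k=7  p_k/q_k = 2175/193
…
k=7  a_k=7  p_k/q_k = 171701/15236
k=8  a_k=2  p_k/q_k = 367620/32621
k=9  a_k=2  p_k/q_k = 906941/80478
k=10  a_k=1  p_k/q_k = 1274561/113099
k=11  a_k=3  p_k/q_k = 4730624/419775
fundamental: x₁=4730624, y₁=419775  (since 22378803429376 − 127·176211050625 = 1)

4730624 419775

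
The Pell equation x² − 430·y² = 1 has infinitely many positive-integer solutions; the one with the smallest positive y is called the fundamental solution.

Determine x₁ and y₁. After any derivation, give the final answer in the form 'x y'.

2862251 138030

√430 → a₀=20, period (1,2,1,3,1,…,2,1,40); ℓ=14 even so k=13
i=0: a=20 ⇒ p=20, q=1
…
i=5: a=1 ⇒ p=394, q=19
…
i=7: a=8 ⇒ p=21794, q=1051
…
i=10: a=3 ⇒ p=599138, q=28893
i=11: a=1 ⇒ p=754371, q=36379
i=12: a=2 ⇒ p=2107880, q=101651
i=13: a=1 ⇒ p=2862251, q=138030
(x₁, y₁) = (2862251, 138030);  2862251² − 430·138030² = 1 ✓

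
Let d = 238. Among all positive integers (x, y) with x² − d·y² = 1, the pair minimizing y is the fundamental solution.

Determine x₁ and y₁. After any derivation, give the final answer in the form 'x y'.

11663 756

d=238: √d = [15; 2,2,1,14,1,2,2,30] (ℓ=8, even), read p_7/q_7
step 0: (15, 1)  from 15·(1,0) + (0,1)
…
step 2: (77, 5)  from 2·(31,2) + (15,1)
step 3: (108, 7)  from 1·(77,5) + (31,2)
…
step 5: (1697, 110)  from 1·(1589,103) + (108,7)
step 6: (4983, 323)  from 2·(1697,110) + (1589,103)
step 7: (11663, 756)  from 2·(4983,323) + (1697,110)
fundamental: x₁=11663, y₁=756  (since 136025569 − 238·571536 = 1)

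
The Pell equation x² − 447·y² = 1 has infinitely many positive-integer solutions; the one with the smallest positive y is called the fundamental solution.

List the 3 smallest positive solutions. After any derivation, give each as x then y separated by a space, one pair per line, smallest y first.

d=447: √d = [21; 7,42] (ℓ=2, even), read p_1/q_1
k=0  a_k=21  p_k/q_k = 21/1
k=1  a_k=7  p_k/q_k = 148/7
→ (148, 7).  Check: 148²=21904, 447·7²=21903, difference 1.
(x_2, y_2) = (148·148 + 447·7·7, 148·7 + 7·148) = (43807, 2072)
(x_3, y_3) = (148·43807 + 447·7·2072, 148·2072 + 7·43807) = (12966724, 613305)

148 7
43807 2072
12966724 613305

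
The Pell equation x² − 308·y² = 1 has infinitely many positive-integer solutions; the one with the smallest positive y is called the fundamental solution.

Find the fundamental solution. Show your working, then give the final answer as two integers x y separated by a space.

351 20

d=308: √d = [17; 1,1,4,1,1,34] (ℓ=6, even), read p_5/q_5
step 0: (17, 1)  from 17·(1,0) + (0,1)
step 1: (18, 1)  from 1·(17,1) + (1,0)
step 2: (35, 2)  from 1·(18,1) + (17,1)
step 3: (158, 9)  from 4·(35,2) + (18,1)
step 4: (193, 11)  from 1·(158,9) + (35,2)
step 5: (351, 20)  from 1·(193,11) + (158,9)
fundamental: x₁=351, y₁=20  (since 123201 − 308·400 = 1)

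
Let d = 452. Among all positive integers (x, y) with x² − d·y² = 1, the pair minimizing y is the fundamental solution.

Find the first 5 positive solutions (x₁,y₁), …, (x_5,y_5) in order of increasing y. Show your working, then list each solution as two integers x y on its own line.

1204353 56648
2900932297217 136448377488
6987493029899166849 328664025545553880
16830816386073401651890177 791655010315592455701792
40540488414026331506287881514113 1906864173276900777578095047272

√452 = [21; 3,1,5,3,10,3,5,1,3,42, …], period ℓ=10 (even) → k=9
a_0=21:  p_0=21·1+0=21,  q_0=21·0+1=1
a_1=3:  p_1=3·21+1=64,  q_1=3·1+0=3
a_2=1:  p_2=1·64+21=85,  q_2=1·3+1=4
…
a_4=3:  p_4=3·489+85=1552,  q_4=3·23+4=73
a_5=10:  p_5=10·1552+489=16009,  q_5=10·73+23=753
…
a_7=5:  p_7=5·49579+16009=263904,  q_7=5·2332+753=12413
a_8=1:  p_8=1·263904+49579=313483,  q_8=1·12413+2332=14745
a_9=3:  p_9=3·313483+263904=1204353,  q_9=3·14745+12413=56648
(x₁, y₁) = (1204353, 56648);  1204353² − 452·56648² = 1 ✓
k=2:  x_2 = 1204353·1204353+452·56648·56648 = 2900932297217,  y_2 = 1204353·56648+56648·1204353 = 136448377488
k=3:  x_3 = 1204353·2900932297217+452·56648·136448377488 = 6987493029899166849,  y_3 = 1204353·136448377488+56648·2900932297217 = 328664025545553880
k=4:  x_4 = 1204353·6987493029899166849+452·56648·328664025545553880 = 16830816386073401651890177,  y_4 = 1204353·328664025545553880+56648·6987493029899166849 = 791655010315592455701792
k=5:  x_5 = 1204353·16830816386073401651890177+452·56648·791655010315592455701792 = 40540488414026331506287881514113,  y_5 = 1204353·791655010315592455701792+56648·16830816386073401651890177 = 1906864173276900777578095047272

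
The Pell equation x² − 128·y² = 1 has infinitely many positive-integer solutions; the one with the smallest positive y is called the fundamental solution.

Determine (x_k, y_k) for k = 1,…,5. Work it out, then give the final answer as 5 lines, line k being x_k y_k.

577 51
665857 58854
768398401 67917465
886731088897 78376695756
1023286908188737 90446638984959

d=128: √d = [11; 3,5,3,22] (ℓ=4, even), read p_3/q_3
step 0: (11, 1)  from 11·(1,0) + (0,1)
…
step 2: (181, 16)  from 5·(34,3) + (11,1)
step 3: (577, 51)  from 3·(181,16) + (34,3)
(x₁, y₁) = (577, 51);  577² − 128·51² = 1 ✓
n=2: (577,51)∘(577,51) = (577·577+128·51·51, 577·51+51·577) = (665857,58854)
n=3: (665857,58854)∘(577,51) = (577·665857+128·51·58854, 577·58854+51·665857) = (768398401,67917465)
n=4: (768398401,67917465)∘(577,51) = (577·768398401+128·51·67917465, 577·67917465+51·768398401) = (886731088897,78376695756)
n=5: (886731088897,78376695756)∘(577,51) = (577·886731088897+128·51·78376695756, 577·78376695756+51·886731088897) = (1023286908188737,90446638984959)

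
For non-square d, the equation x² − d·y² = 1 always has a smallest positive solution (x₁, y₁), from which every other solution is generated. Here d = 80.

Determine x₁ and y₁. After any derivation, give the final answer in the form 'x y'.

9 1

[8; 1,16] for √80; ℓ=2 ⇒ convergent index 1
a_0=8:  p_0=8·1+0=8,  q_0=8·0+1=1
a_1=1:  p_1=1·8+1=9,  q_1=1·1+0=1
fundamental: x₁=9, y₁=1  (since 81 − 80·1 = 1)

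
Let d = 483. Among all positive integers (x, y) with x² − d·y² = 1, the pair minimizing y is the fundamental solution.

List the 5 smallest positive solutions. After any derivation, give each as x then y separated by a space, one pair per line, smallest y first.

22 1
967 44
42526 1935
1870177 85096
82245262 3742289

√483 = [21; 1,42, …], period ℓ=2 (even) → k=1
step 0: (21, 1)  from 21·(1,0) + (0,1)
step 1: (22, 1)  from 1·(21,1) + (1,0)
fundamental: x₁=22, y₁=1  (since 484 − 483·1 = 1)
k=2:  x_2 = 22·22+483·1·1 = 967,  y_2 = 22·1+1·22 = 44
k=3:  x_3 = 22·967+483·1·44 = 42526,  y_3 = 22·44+1·967 = 1935
k=4:  x_4 = 22·42526+483·1·1935 = 1870177,  y_4 = 22·1935+1·42526 = 85096
k=5:  x_5 = 22·1870177+483·1·85096 = 82245262,  y_5 = 22·85096+1·1870177 = 3742289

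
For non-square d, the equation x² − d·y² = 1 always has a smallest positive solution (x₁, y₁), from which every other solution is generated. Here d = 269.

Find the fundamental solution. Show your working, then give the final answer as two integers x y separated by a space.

13449 820

[16; 2,2,32] for √269; ℓ=3 ⇒ convergent index 5
step 0: (16, 1)  from 16·(1,0) + (0,1)
…
step 2: (82, 5)  from 2·(33,2) + (16,1)
…
step 4: (5396, 329)  from 2·(2657,162) + (82,5)
step 5: (13449, 820)  from 2·(5396,329) + (2657,162)
fundamental: x₁=13449, y₁=820  (since 180875601 − 269·672400 = 1)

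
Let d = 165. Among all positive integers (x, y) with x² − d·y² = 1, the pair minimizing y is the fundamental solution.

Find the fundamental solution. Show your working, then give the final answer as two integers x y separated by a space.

1079 84

[12; 1,5,2,5,1,24] for √165; ℓ=6 ⇒ convergent index 5
a_0=12:  p_0=12·1+0=12,  q_0=12·0+1=1
…
a_2=5:  p_2=5·13+12=77,  q_2=5·1+1=6
a_3=2:  p_3=2·77+13=167,  q_3=2·6+1=13
a_4=5:  p_4=5·167+77=912,  q_4=5·13+6=71
a_5=1:  p_5=1·912+167=1079,  q_5=1·71+13=84
fundamental: x₁=1079, y₁=84  (since 1164241 − 165·7056 = 1)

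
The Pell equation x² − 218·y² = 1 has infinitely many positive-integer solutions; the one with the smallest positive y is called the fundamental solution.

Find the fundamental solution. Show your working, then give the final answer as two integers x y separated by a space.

126003 8534

d=218: √d = [14; 1,3,3,1,28] (ℓ=5, odd), read p_9/q_9
a_0=14:  p_0=14·1+0=14,  q_0=14·0+1=1
a_1=1:  p_1=1·14+1=15,  q_1=1·1+0=1
a_2=3:  p_2=3·15+14=59,  q_2=3·1+1=4
…
a_4=1:  p_4=1·192+59=251,  q_4=1·13+4=17
a_5=28:  p_5=28·251+192=7220,  q_5=28·17+13=489
a_6=1:  p_6=1·7220+251=7471,  q_6=1·489+17=506
a_7=3:  p_7=3·7471+7220=29633,  q_7=3·506+489=2007
a_8=3:  p_8=3·29633+7471=96370,  q_8=3·2007+506=6527
a_9=1:  p_9=1·96370+29633=126003,  q_9=1·6527+2007=8534
(x₁, y₁) = (126003, 8534);  126003² − 218·8534² = 1 ✓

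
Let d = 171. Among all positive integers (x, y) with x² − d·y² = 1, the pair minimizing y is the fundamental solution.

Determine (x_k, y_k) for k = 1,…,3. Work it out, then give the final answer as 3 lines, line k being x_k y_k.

170 13
57799 4420
19651490 1502787

√171 → a₀=13, period (13,26); ℓ=2 even so k=1
i=0: a=13 ⇒ p=13, q=1
i=1: a=13 ⇒ p=170, q=13
(x₁, y₁) = (170, 13);  170² − 171·13² = 1 ✓
(170+13√171)^2 = 57799 + 4420√171
(170+13√171)^3 = 19651490 + 1502787√171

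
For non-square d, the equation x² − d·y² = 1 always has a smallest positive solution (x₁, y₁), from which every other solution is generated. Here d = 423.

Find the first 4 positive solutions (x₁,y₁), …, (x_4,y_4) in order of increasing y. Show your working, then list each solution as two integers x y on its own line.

√423 → a₀=20, period (1,1,3,4,3,1,1,40); ℓ=8 even so k=7
step 0: (20, 1)  from 20·(1,0) + (0,1)
step 1: (21, 1)  from 1·(20,1) + (1,0)
step 2: (41, 2)  from 1·(21,1) + (20,1)
…
step 4: (617, 30)  from 4·(144,7) + (41,2)
step 5: (1995, 97)  from 3·(617,30) + (144,7)
step 6: (2612, 127)  from 1·(1995,97) + (617,30)
step 7: (4607, 224)  from 1·(2612,127) + (1995,97)
→ (4607, 224).  Check: 4607²=21224449, 423·224²=21224448, difference 1.
k=2:  x_2 = 4607·4607+423·224·224 = 42448897,  y_2 = 4607·224+224·4607 = 2063936
k=3:  x_3 = 4607·42448897+423·224·2063936 = 391124132351,  y_3 = 4607·2063936+224·42448897 = 19017106080
k=4:  x_4 = 4607·391124132351+423·224·19017106080 = 3603817713033217,  y_4 = 4607·19017106080+224·391124132351 = 175223613357184

4607 224
42448897 2063936
391124132351 19017106080
3603817713033217 175223613357184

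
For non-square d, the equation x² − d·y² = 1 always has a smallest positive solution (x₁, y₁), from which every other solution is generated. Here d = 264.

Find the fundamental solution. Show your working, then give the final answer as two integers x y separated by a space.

65 4

[16; 4,32] for √264; ℓ=2 ⇒ convergent index 1
k=0  a_k=16  p_k/q_k = 16/1
k=1  a_k=4  p_k/q_k = 65/4
(x₁, y₁) = (65, 4);  65² − 264·4² = 1 ✓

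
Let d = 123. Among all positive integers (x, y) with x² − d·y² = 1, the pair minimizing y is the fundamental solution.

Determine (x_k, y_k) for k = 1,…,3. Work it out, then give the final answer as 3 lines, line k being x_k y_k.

d=123: √d = [11; 11,22] (ℓ=2, even), read p_1/q_1
a_0=11:  p_0=11·1+0=11,  q_0=11·0+1=1
a_1=11:  p_1=11·11+1=122,  q_1=11·1+0=11
(x₁, y₁) = (122, 11);  122² − 123·11² = 1 ✓
n=2: (122,11)∘(122,11) = (122·122+123·11·11, 122·11+11·122) = (29767,2684)
n=3: (29767,2684)∘(122,11) = (122·29767+123·11·2684, 122·2684+11·29767) = (7263026,654885)

122 11
29767 2684
7263026 654885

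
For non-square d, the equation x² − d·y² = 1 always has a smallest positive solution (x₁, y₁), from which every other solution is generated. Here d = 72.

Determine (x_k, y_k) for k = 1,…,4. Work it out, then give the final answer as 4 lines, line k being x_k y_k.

d=72: √d = [8; 2,16] (ℓ=2, even), read p_1/q_1
step 0: (8, 1)  from 8·(1,0) + (0,1)
step 1: (17, 2)  from 2·(8,1) + (1,0)
→ (17, 2).  Check: 17²=289, 72·2²=288, difference 1.
k=2:  x_2 = 17·17+72·2·2 = 577,  y_2 = 17·2+2·17 = 68
k=3:  x_3 = 17·577+72·2·68 = 19601,  y_3 = 17·68+2·577 = 2310
k=4:  x_4 = 17·19601+72·2·2310 = 665857,  y_4 = 17·2310+2·19601 = 78472

17 2
577 68
19601 2310
665857 78472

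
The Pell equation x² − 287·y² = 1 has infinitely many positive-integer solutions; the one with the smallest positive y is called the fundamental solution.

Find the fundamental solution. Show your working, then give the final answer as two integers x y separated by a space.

[16; 1,15,1,32] for √287; ℓ=4 ⇒ convergent index 3
a_0=16:  p_0=16·1+0=16,  q_0=16·0+1=1
a_1=1:  p_1=1·16+1=17,  q_1=1·1+0=1
a_2=15:  p_2=15·17+16=271,  q_2=15·1+1=16
a_3=1:  p_3=1·271+17=288,  q_3=1·16+1=17
(x₁, y₁) = (288, 17);  288² − 287·17² = 1 ✓

288 17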